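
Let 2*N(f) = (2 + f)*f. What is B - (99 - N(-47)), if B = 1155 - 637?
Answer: 2953/2 ≈ 1476.5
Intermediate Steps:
N(f) = f*(2 + f)/2 (N(f) = ((2 + f)*f)/2 = (f*(2 + f))/2 = f*(2 + f)/2)
B = 518
B - (99 - N(-47)) = 518 - (99 - (-47)*(2 - 47)/2) = 518 - (99 - (-47)*(-45)/2) = 518 - (99 - 1*2115/2) = 518 - (99 - 2115/2) = 518 - 1*(-1917/2) = 518 + 1917/2 = 2953/2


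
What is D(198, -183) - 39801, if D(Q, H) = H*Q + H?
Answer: -76218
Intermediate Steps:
D(Q, H) = H + H*Q
D(198, -183) - 39801 = -183*(1 + 198) - 39801 = -183*199 - 39801 = -36417 - 39801 = -76218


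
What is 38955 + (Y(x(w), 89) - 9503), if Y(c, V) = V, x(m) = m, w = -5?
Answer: 29541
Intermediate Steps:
38955 + (Y(x(w), 89) - 9503) = 38955 + (89 - 9503) = 38955 - 9414 = 29541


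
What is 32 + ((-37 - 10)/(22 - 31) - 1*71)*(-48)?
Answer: 9568/3 ≈ 3189.3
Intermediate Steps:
32 + ((-37 - 10)/(22 - 31) - 1*71)*(-48) = 32 + (-47/(-9) - 71)*(-48) = 32 + (-47*(-⅑) - 71)*(-48) = 32 + (47/9 - 71)*(-48) = 32 - 592/9*(-48) = 32 + 9472/3 = 9568/3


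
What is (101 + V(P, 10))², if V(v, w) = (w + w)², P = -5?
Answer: 251001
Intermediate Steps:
V(v, w) = 4*w² (V(v, w) = (2*w)² = 4*w²)
(101 + V(P, 10))² = (101 + 4*10²)² = (101 + 4*100)² = (101 + 400)² = 501² = 251001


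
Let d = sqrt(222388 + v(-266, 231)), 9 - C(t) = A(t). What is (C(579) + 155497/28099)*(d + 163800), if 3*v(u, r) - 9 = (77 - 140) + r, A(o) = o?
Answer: -2598020825400/28099 - 15860933*sqrt(222447)/28099 ≈ -9.2726e+7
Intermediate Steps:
v(u, r) = -18 + r/3 (v(u, r) = 3 + ((77 - 140) + r)/3 = 3 + (-63 + r)/3 = 3 + (-21 + r/3) = -18 + r/3)
C(t) = 9 - t
d = sqrt(222447) (d = sqrt(222388 + (-18 + (1/3)*231)) = sqrt(222388 + (-18 + 77)) = sqrt(222388 + 59) = sqrt(222447) ≈ 471.64)
(C(579) + 155497/28099)*(d + 163800) = ((9 - 1*579) + 155497/28099)*(sqrt(222447) + 163800) = ((9 - 579) + 155497*(1/28099))*(163800 + sqrt(222447)) = (-570 + 155497/28099)*(163800 + sqrt(222447)) = -15860933*(163800 + sqrt(222447))/28099 = -2598020825400/28099 - 15860933*sqrt(222447)/28099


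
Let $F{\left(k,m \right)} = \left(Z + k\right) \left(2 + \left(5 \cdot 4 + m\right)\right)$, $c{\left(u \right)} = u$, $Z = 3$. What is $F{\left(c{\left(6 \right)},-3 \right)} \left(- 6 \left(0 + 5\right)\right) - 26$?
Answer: $-5156$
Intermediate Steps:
$F{\left(k,m \right)} = \left(3 + k\right) \left(22 + m\right)$ ($F{\left(k,m \right)} = \left(3 + k\right) \left(2 + \left(5 \cdot 4 + m\right)\right) = \left(3 + k\right) \left(2 + \left(20 + m\right)\right) = \left(3 + k\right) \left(22 + m\right)$)
$F{\left(c{\left(6 \right)},-3 \right)} \left(- 6 \left(0 + 5\right)\right) - 26 = \left(66 + 3 \left(-3\right) + 22 \cdot 6 + 6 \left(-3\right)\right) \left(- 6 \left(0 + 5\right)\right) - 26 = \left(66 - 9 + 132 - 18\right) \left(\left(-6\right) 5\right) - 26 = 171 \left(-30\right) - 26 = -5130 - 26 = -5156$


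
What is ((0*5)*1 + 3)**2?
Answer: 9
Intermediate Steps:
((0*5)*1 + 3)**2 = (0*1 + 3)**2 = (0 + 3)**2 = 3**2 = 9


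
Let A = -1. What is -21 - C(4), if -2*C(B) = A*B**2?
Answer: -29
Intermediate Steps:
C(B) = B**2/2 (C(B) = -(-1)*B**2/2 = B**2/2)
-21 - C(4) = -21 - 4**2/2 = -21 - 16/2 = -21 - 1*8 = -21 - 8 = -29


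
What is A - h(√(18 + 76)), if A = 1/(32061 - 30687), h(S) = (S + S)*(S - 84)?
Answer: -258311/1374 + 168*√94 ≈ 1440.8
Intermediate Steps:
h(S) = 2*S*(-84 + S) (h(S) = (2*S)*(-84 + S) = 2*S*(-84 + S))
A = 1/1374 ≈ 0.00072780
A - h(√(18 + 76)) = 1/1374 - 2*√(18 + 76)*(-84 + √(18 + 76)) = 1/1374 - 2*√94*(-84 + √94)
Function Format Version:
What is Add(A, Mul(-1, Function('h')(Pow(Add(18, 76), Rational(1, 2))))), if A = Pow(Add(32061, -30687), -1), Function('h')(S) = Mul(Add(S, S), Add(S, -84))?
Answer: Add(Rational(-258311, 1374), Mul(168, Pow(94, Rational(1, 2)))) ≈ 1440.8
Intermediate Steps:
Function('h')(S) = Mul(2, S, Add(-84, S)) (Function('h')(S) = Mul(Mul(2, S), Add(-84, S)) = Mul(2, S, Add(-84, S)))
A = Rational(1, 1374) (A = Pow(1374, -1) = Rational(1, 1374) ≈ 0.00072780)
Add(A, Mul(-1, Function('h')(Pow(Add(18, 76), Rational(1, 2))))) = Add(Rational(1, 1374), Mul(-1, Mul(2, Pow(Add(18, 76), Rational(1, 2)), Add(-84, Pow(Add(18, 76), Rational(1, 2)))))) = Add(Rational(1, 1374), Mul(-1, Mul(2, Pow(94, Rational(1, 2)), Add(-84, Pow(94, Rational(1, 2)))))) = Add(Rational(1, 1374), Mul(-2, Pow(94, Rational(1, 2)), Add(-84, Pow(94, Rational(1, 2)))))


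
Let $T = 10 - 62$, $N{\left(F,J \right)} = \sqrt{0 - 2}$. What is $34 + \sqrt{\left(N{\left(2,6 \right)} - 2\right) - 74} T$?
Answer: $34 - 52 \sqrt{-76 + i \sqrt{2}} \approx 29.782 - 453.35 i$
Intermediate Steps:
$N{\left(F,J \right)} = i \sqrt{2}$ ($N{\left(F,J \right)} = \sqrt{-2} = i \sqrt{2}$)
$T = -52$ ($T = 10 - 62 = -52$)
$34 + \sqrt{\left(N{\left(2,6 \right)} - 2\right) - 74} T = 34 + \sqrt{\left(i \sqrt{2} - 2\right) - 74} \left(-52\right) = 34 + \sqrt{\left(-2 + i \sqrt{2}\right) - 74} \left(-52\right) = 34 + \sqrt{-76 + i \sqrt{2}} \left(-52\right) = 34 - 52 \sqrt{-76 + i \sqrt{2}}$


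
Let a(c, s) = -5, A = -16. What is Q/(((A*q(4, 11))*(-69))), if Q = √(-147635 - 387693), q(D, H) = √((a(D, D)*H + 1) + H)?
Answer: √1438694/11868 ≈ 0.10107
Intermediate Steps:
q(D, H) = √(1 - 4*H) (q(D, H) = √((-5*H + 1) + H) = √((1 - 5*H) + H) = √(1 - 4*H))
Q = 4*I*√33458 (Q = √(-535328) = 4*I*√33458 ≈ 731.66*I)
Q/(((A*q(4, 11))*(-69))) = (4*I*√33458)/((-16*√(1 - 4*11)*(-69))) = (4*I*√33458)/((-16*√(1 - 44)*(-69))) = (4*I*√33458)/((-16*I*√43*(-69))) = (4*I*√33458)/((1104*I*√43)) = (4*I*√33458)*(-I*√43/47472) = √1438694/11868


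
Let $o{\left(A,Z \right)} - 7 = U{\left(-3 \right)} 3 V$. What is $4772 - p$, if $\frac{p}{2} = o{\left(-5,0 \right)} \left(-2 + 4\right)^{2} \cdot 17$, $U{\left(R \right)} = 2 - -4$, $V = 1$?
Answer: $1372$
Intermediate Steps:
$U{\left(R \right)} = 6$ ($U{\left(R \right)} = 2 + 4 = 6$)
$o{\left(A,Z \right)} = 25$ ($o{\left(A,Z \right)} = 7 + 6 \cdot 3 \cdot 1 = 7 + 18 \cdot 1 = 7 + 18 = 25$)
$p = 3400$ ($p = 2 \cdot 25 \left(-2 + 4\right)^{2} \cdot 17 = 2 \cdot 25 \cdot 2^{2} \cdot 17 = 2 \cdot 25 \cdot 4 \cdot 17 = 2 \cdot 100 \cdot 17 = 2 \cdot 1700 = 3400$)
$4772 - p = 4772 - 3400 = 1372$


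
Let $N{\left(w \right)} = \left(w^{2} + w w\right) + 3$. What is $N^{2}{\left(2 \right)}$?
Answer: $121$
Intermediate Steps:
$N{\left(w \right)} = 3 + 2 w^{2}$ ($N{\left(w \right)} = \left(w^{2} + w^{2}\right) + 3 = 2 w^{2} + 3 = 3 + 2 w^{2}$)
$N^{2}{\left(2 \right)} = \left(3 + 2 \cdot 2^{2}\right)^{2} = \left(3 + 2 \cdot 4\right)^{2} = \left(3 + 8\right)^{2} = 11^{2} = 121$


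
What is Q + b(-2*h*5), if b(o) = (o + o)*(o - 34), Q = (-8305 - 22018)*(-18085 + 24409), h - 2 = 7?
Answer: -191740332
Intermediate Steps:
h = 9 (h = 2 + 7 = 9)
Q = -191762652 (Q = -30323*6324 = -191762652)
b(o) = 2*o*(-34 + o) (b(o) = (2*o)*(-34 + o) = 2*o*(-34 + o))
Q + b(-2*h*5) = -191762652 + 2*(-2*9*5)*(-34 - 2*9*5) = -191762652 + 2*(-18*5)*(-34 - 18*5) = -191762652 + 2*(-90)*(-34 - 90) = -191762652 + 2*(-90)*(-124) = -191762652 + 22320 = -191740332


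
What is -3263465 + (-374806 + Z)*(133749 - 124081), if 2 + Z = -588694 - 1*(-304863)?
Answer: -6370985317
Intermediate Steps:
Z = -283833 (Z = -2 + (-588694 - 1*(-304863)) = -2 + (-588694 + 304863) = -2 - 283831 = -283833)
-3263465 + (-374806 + Z)*(133749 - 124081) = -3263465 + (-374806 - 283833)*(133749 - 124081) = -3263465 - 658639*9668 = -3263465 - 6367721852 = -6370985317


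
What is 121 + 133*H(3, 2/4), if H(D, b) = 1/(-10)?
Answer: 1077/10 ≈ 107.70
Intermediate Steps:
H(D, b) = -1/10
121 + 133*H(3, 2/4) = 121 + 133*(-1/10) = 121 - 133/10 = 1077/10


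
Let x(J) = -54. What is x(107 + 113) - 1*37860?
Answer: -37914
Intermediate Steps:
x(107 + 113) - 1*37860 = -54 - 1*37860 = -54 - 37860 = -37914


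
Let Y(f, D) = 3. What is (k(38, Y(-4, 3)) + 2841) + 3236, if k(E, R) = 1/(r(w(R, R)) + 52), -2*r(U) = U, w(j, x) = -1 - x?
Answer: 328159/54 ≈ 6077.0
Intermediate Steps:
r(U) = -U/2
k(E, R) = 1/(105/2 + R/2) (k(E, R) = 1/(-(-1 - R)/2 + 52) = 1/((½ + R/2) + 52) = 1/(105/2 + R/2))
(k(38, Y(-4, 3)) + 2841) + 3236 = (2/(105 + 3) + 2841) + 3236 = (2/108 + 2841) + 3236 = (2*(1/108) + 2841) + 3236 = (1/54 + 2841) + 3236 = 153415/54 + 3236 = 328159/54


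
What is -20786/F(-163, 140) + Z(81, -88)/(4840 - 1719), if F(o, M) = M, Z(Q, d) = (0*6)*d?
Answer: -10393/70 ≈ -148.47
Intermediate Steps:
Z(Q, d) = 0 (Z(Q, d) = 0*d = 0)
-20786/F(-163, 140) + Z(81, -88)/(4840 - 1719) = -20786/140 + 0/(4840 - 1719) = -20786*1/140 + 0/3121 = -10393/70 + 0*(1/3121) = -10393/70 + 0 = -10393/70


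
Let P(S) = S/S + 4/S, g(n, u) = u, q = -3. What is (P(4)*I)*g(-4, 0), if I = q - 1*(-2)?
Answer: 0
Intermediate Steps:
P(S) = 1 + 4/S
I = -1 (I = -3 - 1*(-2) = -3 + 2 = -1)
(P(4)*I)*g(-4, 0) = (((4 + 4)/4)*(-1))*0 = (((¼)*8)*(-1))*0 = (2*(-1))*0 = -2*0 = 0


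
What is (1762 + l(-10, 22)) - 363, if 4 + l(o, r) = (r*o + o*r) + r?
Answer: 977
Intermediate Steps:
l(o, r) = -4 + r + 2*o*r (l(o, r) = -4 + ((r*o + o*r) + r) = -4 + ((o*r + o*r) + r) = -4 + (2*o*r + r) = -4 + (r + 2*o*r) = -4 + r + 2*o*r)
(1762 + l(-10, 22)) - 363 = (1762 + (-4 + 22 + 2*(-10)*22)) - 363 = (1762 + (-4 + 22 - 440)) - 363 = (1762 - 422) - 363 = 1340 - 363 = 977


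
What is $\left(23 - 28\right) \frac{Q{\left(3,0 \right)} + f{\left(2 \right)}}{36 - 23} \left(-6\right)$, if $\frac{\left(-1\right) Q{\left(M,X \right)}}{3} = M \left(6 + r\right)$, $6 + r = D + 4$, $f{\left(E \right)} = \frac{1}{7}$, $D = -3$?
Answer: $- \frac{1860}{91} \approx -20.44$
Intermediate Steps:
$f{\left(E \right)} = \frac{1}{7}$
$r = -5$ ($r = -6 + \left(-3 + 4\right) = -6 + 1 = -5$)
$Q{\left(M,X \right)} = - 3 M$ ($Q{\left(M,X \right)} = - 3 M \left(6 - 5\right) = - 3 M 1 = - 3 M$)
$\left(23 - 28\right) \frac{Q{\left(3,0 \right)} + f{\left(2 \right)}}{36 - 23} \left(-6\right) = \left(23 - 28\right) \frac{\left(-3\right) 3 + \frac{1}{7}}{36 - 23} \left(-6\right) = \left(23 - 28\right) \frac{-9 + \frac{1}{7}}{13} \left(-6\right) = - 5 \left(\left(- \frac{62}{7}\right) \frac{1}{13}\right) \left(-6\right) = \left(-5\right) \left(- \frac{62}{91}\right) \left(-6\right) = \frac{310}{91} \left(-6\right) = - \frac{1860}{91}$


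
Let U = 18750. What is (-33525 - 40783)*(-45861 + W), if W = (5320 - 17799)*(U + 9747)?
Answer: 26428377632592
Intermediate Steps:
W = -355614063 (W = (5320 - 17799)*(18750 + 9747) = -12479*28497 = -355614063)
(-33525 - 40783)*(-45861 + W) = (-33525 - 40783)*(-45861 - 355614063) = -74308*(-355659924) = 26428377632592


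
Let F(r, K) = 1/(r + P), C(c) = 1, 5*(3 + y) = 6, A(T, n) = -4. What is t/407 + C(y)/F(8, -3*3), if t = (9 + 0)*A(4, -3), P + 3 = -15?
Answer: -4106/407 ≈ -10.088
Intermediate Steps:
P = -18 (P = -3 - 15 = -18)
y = -9/5 (y = -3 + (⅕)*6 = -3 + 6/5 = -9/5 ≈ -1.8000)
t = -36 (t = (9 + 0)*(-4) = 9*(-4) = -36)
F(r, K) = 1/(-18 + r) (F(r, K) = 1/(r - 18) = 1/(-18 + r))
t/407 + C(y)/F(8, -3*3) = -36/407 + 1/1/(-18 + 8) = -36*1/407 + 1/1/(-10) = -36/407 + 1/(-⅒) = -36/407 + 1*(-10) = -36/407 - 10 = -4106/407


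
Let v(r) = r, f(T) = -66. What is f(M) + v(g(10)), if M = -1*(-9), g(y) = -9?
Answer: -75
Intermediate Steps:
M = 9
f(M) + v(g(10)) = -66 - 9 = -75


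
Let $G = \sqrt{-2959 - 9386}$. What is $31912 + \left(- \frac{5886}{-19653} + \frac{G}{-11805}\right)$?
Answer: $\frac{209057474}{6551} - \frac{i \sqrt{12345}}{11805} \approx 31912.0 - 0.0094119 i$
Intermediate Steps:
$G = i \sqrt{12345}$ ($G = \sqrt{-2959 - 9386} = \sqrt{-12345} = i \sqrt{12345} \approx 111.11 i$)
$31912 + \left(- \frac{5886}{-19653} + \frac{G}{-11805}\right) = 31912 + \left(- \frac{5886}{-19653} + \frac{i \sqrt{12345}}{-11805}\right) = 31912 + \left(\left(-5886\right) \left(- \frac{1}{19653}\right) + i \sqrt{12345} \left(- \frac{1}{11805}\right)\right) = 31912 + \left(\frac{1962}{6551} - \frac{i \sqrt{12345}}{11805}\right) = \frac{209057474}{6551} - \frac{i \sqrt{12345}}{11805}$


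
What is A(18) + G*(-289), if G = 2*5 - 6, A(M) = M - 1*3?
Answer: -1141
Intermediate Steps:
A(M) = -3 + M (A(M) = M - 3 = -3 + M)
G = 4 (G = 10 - 6 = 4)
A(18) + G*(-289) = (-3 + 18) + 4*(-289) = 15 - 1156 = -1141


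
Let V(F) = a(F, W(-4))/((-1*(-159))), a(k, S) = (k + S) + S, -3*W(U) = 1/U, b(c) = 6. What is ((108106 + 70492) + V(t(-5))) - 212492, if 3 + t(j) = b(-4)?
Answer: -32334857/954 ≈ -33894.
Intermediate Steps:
W(U) = -1/(3*U)
a(k, S) = k + 2*S (a(k, S) = (S + k) + S = k + 2*S)
t(j) = 3 (t(j) = -3 + 6 = 3)
V(F) = 1/954 + F/159 (V(F) = (F + 2*(-⅓/(-4)))/((-1*(-159))) = (F + 2*(-⅓*(-¼)))/159 = (F + 2*(1/12))*(1/159) = (F + ⅙)*(1/159) = (⅙ + F)*(1/159) = 1/954 + F/159)
((108106 + 70492) + V(t(-5))) - 212492 = ((108106 + 70492) + (1/954 + (1/159)*3)) - 212492 = (178598 + (1/954 + 1/53)) - 212492 = (178598 + 19/954) - 212492 = 170382511/954 - 212492 = -32334857/954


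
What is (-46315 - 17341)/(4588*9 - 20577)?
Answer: -63656/20715 ≈ -3.0729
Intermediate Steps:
(-46315 - 17341)/(4588*9 - 20577) = -63656/(41292 - 20577) = -63656/20715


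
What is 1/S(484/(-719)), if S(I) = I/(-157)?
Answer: 112883/484 ≈ 233.23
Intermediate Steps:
S(I) = -I/157 (S(I) = I*(-1/157) = -I/157)
1/S(484/(-719)) = 1/(-484/(157*(-719))) = 1/(-484*(-1)/(157*719)) = 1/(-1/157*(-484/719)) = 1/(484/112883) = 112883/484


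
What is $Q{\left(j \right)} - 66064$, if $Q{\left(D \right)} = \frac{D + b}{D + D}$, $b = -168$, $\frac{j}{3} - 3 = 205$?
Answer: $- \frac{3435309}{52} \approx -66064.0$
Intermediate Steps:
$j = 624$ ($j = 9 + 3 \cdot 205 = 9 + 615 = 624$)
$Q{\left(D \right)} = \frac{-168 + D}{2 D}$ ($Q{\left(D \right)} = \frac{D - 168}{D + D} = \frac{-168 + D}{2 D}$)
$Q{\left(j \right)} - 66064 = \frac{-168 + 624}{2 \cdot 624} - 66064 = \frac{1}{2} \cdot \frac{1}{624} \cdot 456 - 66064 = \frac{19}{52} - 66064 = - \frac{3435309}{52}$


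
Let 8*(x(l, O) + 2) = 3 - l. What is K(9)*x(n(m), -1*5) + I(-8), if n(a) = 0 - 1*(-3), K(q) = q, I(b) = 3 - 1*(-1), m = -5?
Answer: -14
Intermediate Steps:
I(b) = 4 (I(b) = 3 + 1 = 4)
n(a) = 3 (n(a) = 0 + 3 = 3)
x(l, O) = -13/8 - l/8 (x(l, O) = -2 + (3 - l)/8 = -2 + (3/8 - l/8) = -13/8 - l/8)
K(9)*x(n(m), -1*5) + I(-8) = 9*(-13/8 - ⅛*3) + 4 = 9*(-13/8 - 3/8) + 4 = 9*(-2) + 4 = -18 + 4 = -14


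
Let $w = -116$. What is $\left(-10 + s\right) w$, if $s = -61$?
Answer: $8236$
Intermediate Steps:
$\left(-10 + s\right) w = \left(-10 - 61\right) \left(-116\right) = \left(-71\right) \left(-116\right) = 8236$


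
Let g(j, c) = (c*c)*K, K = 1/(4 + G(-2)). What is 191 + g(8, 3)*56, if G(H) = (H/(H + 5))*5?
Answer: 947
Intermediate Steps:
G(H) = 5*H/(5 + H) (G(H) = (H/(5 + H))*5 = 5*H/(5 + H))
K = 3/2 (K = 1/(4 + 5*(-2)/(5 - 2)) = 1/(4 + 5*(-2)/3) = 1/(4 + 5*(-2)*(⅓)) = 1/(4 - 10/3) = 1/(⅔) = 3/2 ≈ 1.5000)
g(j, c) = 3*c²/2 (g(j, c) = (c*c)*(3/2) = c²*(3/2) = 3*c²/2)
191 + g(8, 3)*56 = 191 + ((3/2)*3²)*56 = 191 + ((3/2)*9)*56 = 191 + (27/2)*56 = 191 + 756 = 947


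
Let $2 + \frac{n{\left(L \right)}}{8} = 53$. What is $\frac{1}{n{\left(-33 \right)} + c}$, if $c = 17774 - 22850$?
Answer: $- \frac{1}{4668} \approx -0.00021422$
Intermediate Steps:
$c = -5076$
$n{\left(L \right)} = 408$ ($n{\left(L \right)} = -16 + 8 \cdot 53 = -16 + 424 = 408$)
$\frac{1}{n{\left(-33 \right)} + c} = \frac{1}{408 - 5076} = \frac{1}{-4668} = - \frac{1}{4668}$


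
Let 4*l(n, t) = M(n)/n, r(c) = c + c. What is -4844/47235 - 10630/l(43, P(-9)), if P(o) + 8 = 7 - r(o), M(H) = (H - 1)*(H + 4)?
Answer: -102094736/110215 ≈ -926.32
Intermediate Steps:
r(c) = 2*c
M(H) = (-1 + H)*(4 + H)
P(o) = -1 - 2*o (P(o) = -8 + (7 - 2*o) = -1 - 2*o)
l(n, t) = (-4 + n² + 3*n)/(4*n) (l(n, t) = ((-4 + n² + 3*n)/n)/4 = (-4 + n² + 3*n)/(4*n))
-4844/47235 - 10630/l(43, P(-9)) = -4844/47235 - 10630/(¾ - 1/43 + (¼)*43) = -4844*1/47235 - 10630/(¾ - 1*1/43 + 43/4) = -4844/47235 - 10630/(¾ - 1/43 + 43/4) = -4844/47235 - 10630/987/86 = -4844/47235 - 10630*86/987 = -4844/47235 - 914180/987 = -102094736/110215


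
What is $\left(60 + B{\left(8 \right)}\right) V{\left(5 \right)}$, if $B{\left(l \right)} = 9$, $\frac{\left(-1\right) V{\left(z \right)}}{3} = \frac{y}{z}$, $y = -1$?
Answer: $\frac{207}{5} \approx 41.4$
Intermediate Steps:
$V{\left(z \right)} = \frac{3}{z}$ ($V{\left(z \right)} = - 3 \left(- \frac{1}{z}\right) = \frac{3}{z}$)
$\left(60 + B{\left(8 \right)}\right) V{\left(5 \right)} = \left(60 + 9\right) \frac{3}{5} = 69 \cdot 3 \cdot \frac{1}{5} = 69 \cdot \frac{3}{5} = \frac{207}{5}$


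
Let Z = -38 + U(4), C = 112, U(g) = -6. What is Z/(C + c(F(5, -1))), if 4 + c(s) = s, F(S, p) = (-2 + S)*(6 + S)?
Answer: -44/141 ≈ -0.31206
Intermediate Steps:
c(s) = -4 + s
Z = -44 (Z = -38 - 6 = -44)
Z/(C + c(F(5, -1))) = -44/(112 + (-4 + (-12 + 5² + 4*5))) = -44/(112 + (-4 + (-12 + 25 + 20))) = -44/(112 + (-4 + 33)) = -44/(112 + 29) = -44/141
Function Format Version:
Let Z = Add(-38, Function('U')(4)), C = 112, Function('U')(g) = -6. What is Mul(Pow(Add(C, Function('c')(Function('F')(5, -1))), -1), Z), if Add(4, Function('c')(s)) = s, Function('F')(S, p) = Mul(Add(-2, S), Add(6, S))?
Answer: Rational(-44, 141) ≈ -0.31206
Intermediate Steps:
Function('c')(s) = Add(-4, s)
Z = -44 (Z = Add(-38, -6) = -44)
Mul(Pow(Add(C, Function('c')(Function('F')(5, -1))), -1), Z) = Mul(Pow(Add(112, Add(-4, Add(-12, Pow(5, 2), Mul(4, 5)))), -1), -44) = Mul(Pow(Add(112, Add(-4, Add(-12, 25, 20))), -1), -44) = Mul(Pow(Add(112, Add(-4, 33)), -1), -44) = Mul(Pow(Add(112, 29), -1), -44) = Mul(Pow(141, -1), -44) = Mul(Rational(1, 141), -44) = Rational(-44, 141)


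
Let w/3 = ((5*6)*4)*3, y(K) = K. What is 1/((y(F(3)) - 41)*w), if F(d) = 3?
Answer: -1/41040 ≈ -2.4366e-5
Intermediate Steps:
w = 1080 (w = 3*(((5*6)*4)*3) = 3*((30*4)*3) = 3*(120*3) = 3*360 = 1080)
1/((y(F(3)) - 41)*w) = 1/((3 - 41)*1080) = 1/(-38*1080) = 1/(-41040) = -1/41040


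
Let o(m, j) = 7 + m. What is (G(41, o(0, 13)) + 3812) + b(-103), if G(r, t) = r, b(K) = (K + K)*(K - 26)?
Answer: 30427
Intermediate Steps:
b(K) = 2*K*(-26 + K) (b(K) = (2*K)*(-26 + K) = 2*K*(-26 + K))
(G(41, o(0, 13)) + 3812) + b(-103) = (41 + 3812) + 2*(-103)*(-26 - 103) = 3853 + 2*(-103)*(-129) = 3853 + 26574 = 30427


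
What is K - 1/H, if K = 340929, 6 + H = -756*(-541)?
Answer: 139436551709/408990 ≈ 3.4093e+5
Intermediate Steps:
H = 408990 (H = -6 - 756*(-541) = -6 + 408996 = 408990)
K - 1/H = 340929 - 1/408990 = 139436551709/408990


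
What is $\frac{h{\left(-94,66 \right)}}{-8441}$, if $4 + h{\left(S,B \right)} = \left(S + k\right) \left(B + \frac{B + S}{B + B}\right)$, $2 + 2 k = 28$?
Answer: $\frac{58661}{92851} \approx 0.63178$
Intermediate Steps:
$k = 13$ ($k = -1 + \frac{1}{2} \cdot 28 = -1 + 14 = 13$)
$h{\left(S,B \right)} = -4 + \left(13 + S\right) \left(B + \frac{B + S}{2 B}\right)$ ($h{\left(S,B \right)} = -4 + \left(S + 13\right) \left(B + \frac{B + S}{B + B}\right) = -4 + \left(13 + S\right) \left(B + \frac{B + S}{2 B}\right)$)
$\frac{h{\left(-94,66 \right)}}{-8441} = \frac{\frac{1}{2} \cdot \frac{1}{66} \left(\left(-94\right)^{2} + 13 \left(-94\right) + 66 \left(5 - 94 + 26 \cdot 66 + 2 \cdot 66 \left(-94\right)\right)\right)}{-8441} = \frac{1}{2} \cdot \frac{1}{66} \left(8836 - 1222 + 66 \left(5 - 94 + 1716 - 12408\right)\right) \left(- \frac{1}{8441}\right) = \frac{1}{2} \cdot \frac{1}{66} \left(8836 - 1222 + 66 \left(-10781\right)\right) \left(- \frac{1}{8441}\right) = \frac{1}{2} \cdot \frac{1}{66} \left(8836 - 1222 - 711546\right) \left(- \frac{1}{8441}\right) = \frac{1}{2} \cdot \frac{1}{66} \left(-703932\right) \left(- \frac{1}{8441}\right) = \left(- \frac{58661}{11}\right) \left(- \frac{1}{8441}\right) = \frac{58661}{92851}$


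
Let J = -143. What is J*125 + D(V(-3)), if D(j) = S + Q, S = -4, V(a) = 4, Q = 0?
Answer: -17879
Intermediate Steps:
D(j) = -4 (D(j) = -4 + 0 = -4)
J*125 + D(V(-3)) = -143*125 - 4 = -17875 - 4 = -17879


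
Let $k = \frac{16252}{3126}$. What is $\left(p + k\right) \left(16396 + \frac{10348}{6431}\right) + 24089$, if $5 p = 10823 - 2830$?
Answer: $\frac{440975359423707}{16752755} \approx 2.6323 \cdot 10^{7}$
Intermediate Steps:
$p = \frac{7993}{5}$ ($p = \frac{10823 - 2830}{5} = \frac{1}{5} \cdot 7993 = \frac{7993}{5} \approx 1598.6$)
$k = \frac{8126}{1563}$ ($k = 16252 \cdot \frac{1}{3126} = \frac{8126}{1563} \approx 5.199$)
$\left(p + k\right) \left(16396 + \frac{10348}{6431}\right) + 24089 = \left(\frac{7993}{5} + \frac{8126}{1563}\right) \left(16396 + \frac{10348}{6431}\right) + 24089 = \frac{12533689 \left(16396 + 10348 \cdot \frac{1}{6431}\right)}{7815} + 24089 = \frac{12533689 \left(16396 + \frac{10348}{6431}\right)}{7815} + 24089 = \frac{12533689}{7815} \cdot \frac{105453024}{6431} + 24089 = \frac{440571802308512}{16752755} + 24089 = \frac{440975359423707}{16752755}$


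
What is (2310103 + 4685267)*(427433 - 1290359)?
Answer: -6036486652620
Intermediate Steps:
(2310103 + 4685267)*(427433 - 1290359) = 6995370*(-862926) = -6036486652620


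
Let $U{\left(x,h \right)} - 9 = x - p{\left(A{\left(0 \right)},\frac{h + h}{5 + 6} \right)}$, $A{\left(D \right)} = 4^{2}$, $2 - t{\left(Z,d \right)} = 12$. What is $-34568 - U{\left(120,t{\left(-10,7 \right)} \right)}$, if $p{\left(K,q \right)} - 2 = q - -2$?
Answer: $- \frac{381643}{11} \approx -34695.0$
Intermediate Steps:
$t{\left(Z,d \right)} = -10$ ($t{\left(Z,d \right)} = 2 - 12 = -10$)
$A{\left(D \right)} = 16$
$p{\left(K,q \right)} = 4 + q$ ($p{\left(K,q \right)} = 2 + \left(q - -2\right) = 2 + \left(q + 2\right) = 2 + \left(2 + q\right) = 4 + q$)
$U{\left(x,h \right)} = 5 + x - \frac{2 h}{11}$ ($U{\left(x,h \right)} = 9 - \left(4 - x + \frac{h + h}{5 + 6}\right) = 9 - \left(4 - x + \frac{2 h}{11}\right) = 5 + x - \frac{2 h}{11}$)
$-34568 - U{\left(120,t{\left(-10,7 \right)} \right)} = -34568 - \left(5 + 120 - - \frac{20}{11}\right) = -34568 - \left(5 + 120 + \frac{20}{11}\right) = -34568 - \frac{1395}{11} = - \frac{381643}{11}$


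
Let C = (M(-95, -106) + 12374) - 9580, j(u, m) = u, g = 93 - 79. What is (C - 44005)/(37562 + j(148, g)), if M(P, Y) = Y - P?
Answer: -20611/18855 ≈ -1.0931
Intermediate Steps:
g = 14
C = 2783 (C = ((-106 - 1*(-95)) + 12374) - 9580 = ((-106 + 95) + 12374) - 9580 = (-11 + 12374) - 9580 = 12363 - 9580 = 2783)
(C - 44005)/(37562 + j(148, g)) = (2783 - 44005)/(37562 + 148) = -41222/37710 = -41222*1/37710 = -20611/18855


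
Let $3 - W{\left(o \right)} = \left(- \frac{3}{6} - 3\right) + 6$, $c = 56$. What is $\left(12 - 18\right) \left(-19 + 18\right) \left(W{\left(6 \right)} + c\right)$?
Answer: $339$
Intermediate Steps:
$W{\left(o \right)} = \frac{1}{2}$ ($W{\left(o \right)} = 3 - \left(\left(- \frac{3}{6} - 3\right) + 6\right) = 3 - \left(\left(\left(-3\right) \frac{1}{6} - 3\right) + 6\right) = 3 - \left(\left(- \frac{1}{2} - 3\right) + 6\right) = 3 - \left(- \frac{7}{2} + 6\right) = 3 - \frac{5}{2} = \frac{1}{2}$)
$\left(12 - 18\right) \left(-19 + 18\right) \left(W{\left(6 \right)} + c\right) = \left(12 - 18\right) \left(-19 + 18\right) \left(\frac{1}{2} + 56\right) = \left(12 - 18\right) \left(-1\right) \frac{113}{2} = \left(-6\right) \left(-1\right) \frac{113}{2} = 6 \cdot \frac{113}{2} = 339$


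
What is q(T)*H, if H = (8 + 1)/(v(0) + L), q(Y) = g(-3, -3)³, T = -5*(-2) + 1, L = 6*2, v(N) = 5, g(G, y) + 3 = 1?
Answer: -72/17 ≈ -4.2353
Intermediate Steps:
g(G, y) = -2 (g(G, y) = -3 + 1 = -2)
L = 12
T = 11 (T = 10 + 1 = 11)
q(Y) = -8 (q(Y) = (-2)³ = -8)
H = 9/17 (H = (8 + 1)/(5 + 12) = 9/17 ≈ 0.52941)
q(T)*H = -8*9/17 = -72/17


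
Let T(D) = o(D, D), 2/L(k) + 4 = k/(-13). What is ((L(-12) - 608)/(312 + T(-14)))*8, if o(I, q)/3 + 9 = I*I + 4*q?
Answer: -518/75 ≈ -6.9067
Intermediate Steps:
L(k) = 2/(-4 - k/13) (L(k) = 2/(-4 + k/(-13)) = 2/(-4 + k*(-1/13)) = 2/(-4 - k/13))
o(I, q) = -27 + 3*I**2 + 12*q (o(I, q) = -27 + 3*(I*I + 4*q) = -27 + 3*(I**2 + 4*q) = -27 + (3*I**2 + 12*q) = -27 + 3*I**2 + 12*q)
T(D) = -27 + 3*D**2 + 12*D
((L(-12) - 608)/(312 + T(-14)))*8 = ((-26/(52 - 12) - 608)/(312 + (-27 + 3*(-14)**2 + 12*(-14))))*8 = ((-26/40 - 608)/(312 + (-27 + 3*196 - 168)))*8 = ((-26*1/40 - 608)/(312 + (-27 + 588 - 168)))*8 = ((-13/20 - 608)/(312 + 393))*8 = -12173/20/705*8 = -12173/20*1/705*8 = -259/300*8 = -518/75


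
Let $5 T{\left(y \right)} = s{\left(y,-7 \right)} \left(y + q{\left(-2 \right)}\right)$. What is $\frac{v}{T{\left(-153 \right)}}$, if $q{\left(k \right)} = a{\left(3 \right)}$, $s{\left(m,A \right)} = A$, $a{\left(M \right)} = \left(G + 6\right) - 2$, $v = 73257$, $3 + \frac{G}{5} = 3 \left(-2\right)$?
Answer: $\frac{366285}{1358} \approx 269.72$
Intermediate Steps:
$G = -45$ ($G = -15 + 5 \cdot 3 \left(-2\right) = -15 + 5 \left(-6\right) = -15 - 30 = -45$)
$a{\left(M \right)} = -41$ ($a{\left(M \right)} = \left(-45 + 6\right) - 2 = -39 - 2 = -41$)
$q{\left(k \right)} = -41$
$T{\left(y \right)} = \frac{287}{5} - \frac{7 y}{5}$ ($T{\left(y \right)} = \frac{\left(-7\right) \left(y - 41\right)}{5} = \frac{\left(-7\right) \left(-41 + y\right)}{5} = \frac{287 - 7 y}{5} = \frac{287}{5} - \frac{7 y}{5}$)
$\frac{v}{T{\left(-153 \right)}} = \frac{73257}{\frac{287}{5} - - \frac{1071}{5}} = \frac{73257}{\frac{287}{5} + \frac{1071}{5}} = \frac{73257}{\frac{1358}{5}} = 73257 \cdot \frac{5}{1358} = \frac{366285}{1358}$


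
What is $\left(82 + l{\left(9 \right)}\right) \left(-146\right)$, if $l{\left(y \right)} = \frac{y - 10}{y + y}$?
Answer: $- \frac{107675}{9} \approx -11964.0$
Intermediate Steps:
$l{\left(y \right)} = \frac{-10 + y}{2 y}$
$\left(82 + l{\left(9 \right)}\right) \left(-146\right) = \left(82 + \frac{-10 + 9}{2 \cdot 9}\right) \left(-146\right) = \left(82 + \frac{1}{2} \cdot \frac{1}{9} \left(-1\right)\right) \left(-146\right) = \left(82 - \frac{1}{18}\right) \left(-146\right) = \frac{1475}{18} \left(-146\right) = - \frac{107675}{9}$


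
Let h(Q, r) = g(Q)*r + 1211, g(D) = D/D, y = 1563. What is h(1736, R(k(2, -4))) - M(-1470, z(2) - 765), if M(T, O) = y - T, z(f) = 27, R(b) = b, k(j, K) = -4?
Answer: -1826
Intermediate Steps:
g(D) = 1
h(Q, r) = 1211 + r (h(Q, r) = 1*r + 1211 = r + 1211 = 1211 + r)
M(T, O) = 1563 - T
h(1736, R(k(2, -4))) - M(-1470, z(2) - 765) = (1211 - 4) - (1563 - 1*(-1470)) = 1207 - (1563 + 1470) = 1207 - 1*3033 = 1207 - 3033 = -1826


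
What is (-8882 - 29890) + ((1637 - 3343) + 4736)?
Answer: -35742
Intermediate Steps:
(-8882 - 29890) + ((1637 - 3343) + 4736) = -38772 + (-1706 + 4736) = -38772 + 3030 = -35742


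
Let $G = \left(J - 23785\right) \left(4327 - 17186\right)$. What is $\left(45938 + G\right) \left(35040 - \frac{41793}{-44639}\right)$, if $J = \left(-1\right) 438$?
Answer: $\frac{487292053812951735}{44639} \approx 1.0916 \cdot 10^{13}$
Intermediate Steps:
$J = -438$
$G = 311483557$ ($G = \left(-438 - 23785\right) \left(4327 - 17186\right) = \left(-24223\right) \left(-12859\right) = 311483557$)
$\left(45938 + G\right) \left(35040 - \frac{41793}{-44639}\right) = \left(45938 + 311483557\right) \left(35040 - \frac{41793}{-44639}\right) = 311529495 \left(35040 - - \frac{41793}{44639}\right) = 311529495 \left(35040 + \frac{41793}{44639}\right) = 311529495 \cdot \frac{1564192353}{44639} = \frac{487292053812951735}{44639}$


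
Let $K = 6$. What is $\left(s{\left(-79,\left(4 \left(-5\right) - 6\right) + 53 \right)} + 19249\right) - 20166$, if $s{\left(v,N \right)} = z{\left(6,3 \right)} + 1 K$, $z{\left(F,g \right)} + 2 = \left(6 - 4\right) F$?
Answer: $-901$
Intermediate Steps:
$z{\left(F,g \right)} = -2 + 2 F$ ($z{\left(F,g \right)} = -2 + \left(6 - 4\right) F = -2 + 2 F$)
$s{\left(v,N \right)} = 16$ ($s{\left(v,N \right)} = \left(-2 + 2 \cdot 6\right) + 1 \cdot 6 = \left(-2 + 12\right) + 6 = 10 + 6 = 16$)
$\left(s{\left(-79,\left(4 \left(-5\right) - 6\right) + 53 \right)} + 19249\right) - 20166 = \left(16 + 19249\right) - 20166 = 19265 - 20166 = -901$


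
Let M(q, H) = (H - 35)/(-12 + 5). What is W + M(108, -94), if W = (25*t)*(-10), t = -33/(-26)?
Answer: -27198/91 ≈ -298.88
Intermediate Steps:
t = 33/26 (t = -33*(-1/26) = 33/26 ≈ 1.2692)
M(q, H) = 5 - H/7 (M(q, H) = (-35 + H)/(-7) = (-35 + H)*(-1/7) = 5 - H/7)
W = -4125/13 (W = (25*(33/26))*(-10) = (825/26)*(-10) = -4125/13 ≈ -317.31)
W + M(108, -94) = -4125/13 + (5 - 1/7*(-94)) = -4125/13 + (5 + 94/7) = -4125/13 + 129/7 = -27198/91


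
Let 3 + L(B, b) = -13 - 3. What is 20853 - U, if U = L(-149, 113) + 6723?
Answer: 14149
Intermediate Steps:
L(B, b) = -19 (L(B, b) = -3 + (-13 - 3) = -3 - 16 = -19)
U = 6704 (U = -19 + 6723 = 6704)
20853 - U = 20853 - 1*6704 = 20853 - 6704 = 14149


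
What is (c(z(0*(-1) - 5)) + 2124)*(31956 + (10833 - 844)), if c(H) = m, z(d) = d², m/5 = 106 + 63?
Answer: 124534705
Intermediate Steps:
m = 845 (m = 5*(106 + 63) = 5*169 = 845)
c(H) = 845
(c(z(0*(-1) - 5)) + 2124)*(31956 + (10833 - 844)) = (845 + 2124)*(31956 + (10833 - 844)) = 2969*(31956 + 9989) = 2969*41945 = 124534705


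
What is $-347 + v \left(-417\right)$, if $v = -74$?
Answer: $30511$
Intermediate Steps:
$-347 + v \left(-417\right) = -347 - -30858 = -347 + 30858 = 30511$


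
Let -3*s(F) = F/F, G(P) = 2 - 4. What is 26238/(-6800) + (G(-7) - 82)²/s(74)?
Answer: -71984319/3400 ≈ -21172.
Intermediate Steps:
G(P) = -2
s(F) = -⅓ (s(F) = -F/(3*F) = -⅓*1 = -⅓)
26238/(-6800) + (G(-7) - 82)²/s(74) = 26238/(-6800) + (-2 - 82)²/(-⅓) = 26238*(-1/6800) + (-84)²*(-3) = -13119/3400 + 7056*(-3) = -13119/3400 - 21168 = -71984319/3400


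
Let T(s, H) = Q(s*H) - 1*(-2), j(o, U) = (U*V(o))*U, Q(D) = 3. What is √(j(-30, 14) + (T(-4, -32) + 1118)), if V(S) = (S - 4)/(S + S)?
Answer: √277665/15 ≈ 35.129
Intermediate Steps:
V(S) = (-4 + S)/(2*S) (V(S) = (-4 + S)/((2*S)) = (-4 + S)*(1/(2*S)) = (-4 + S)/(2*S))
j(o, U) = U²*(-4 + o)/(2*o) (j(o, U) = (U*((-4 + o)/(2*o)))*U = (U*(-4 + o)/(2*o))*U = U²*(-4 + o)/(2*o))
T(s, H) = 5 (T(s, H) = 3 - 1*(-2) = 3 + 2 = 5)
√(j(-30, 14) + (T(-4, -32) + 1118)) = √((½)*14²*(-4 - 30)/(-30) + (5 + 1118)) = √((½)*196*(-1/30)*(-34) + 1123) = √(1666/15 + 1123) = √(18511/15) = √277665/15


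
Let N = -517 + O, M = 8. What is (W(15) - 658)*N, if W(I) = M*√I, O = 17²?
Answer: 150024 - 1824*√15 ≈ 1.4296e+5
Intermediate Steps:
O = 289
W(I) = 8*√I
N = -228 (N = -517 + 289 = -228)
(W(15) - 658)*N = (8*√15 - 658)*(-228) = (-658 + 8*√15)*(-228) = 150024 - 1824*√15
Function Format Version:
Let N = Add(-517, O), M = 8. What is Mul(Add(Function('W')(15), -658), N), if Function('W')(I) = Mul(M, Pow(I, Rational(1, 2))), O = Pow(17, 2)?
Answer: Add(150024, Mul(-1824, Pow(15, Rational(1, 2)))) ≈ 1.4296e+5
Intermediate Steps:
O = 289
Function('W')(I) = Mul(8, Pow(I, Rational(1, 2)))
N = -228 (N = Add(-517, 289) = -228)
Mul(Add(Function('W')(15), -658), N) = Mul(Add(Mul(8, Pow(15, Rational(1, 2))), -658), -228) = Mul(Add(-658, Mul(8, Pow(15, Rational(1, 2)))), -228) = Add(150024, Mul(-1824, Pow(15, Rational(1, 2))))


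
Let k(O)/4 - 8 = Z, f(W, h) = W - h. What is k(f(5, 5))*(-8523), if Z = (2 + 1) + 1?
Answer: -409104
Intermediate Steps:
Z = 4 (Z = 3 + 1 = 4)
k(O) = 48 (k(O) = 32 + 4*4 = 32 + 16 = 48)
k(f(5, 5))*(-8523) = 48*(-8523) = -409104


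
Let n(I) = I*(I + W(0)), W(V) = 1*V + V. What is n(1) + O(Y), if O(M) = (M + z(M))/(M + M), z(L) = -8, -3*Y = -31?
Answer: 69/62 ≈ 1.1129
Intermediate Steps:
Y = 31/3 (Y = -1/3*(-31) = 31/3 ≈ 10.333)
W(V) = 2*V (W(V) = V + V = 2*V)
O(M) = (-8 + M)/(2*M) (O(M) = (M - 8)/(M + M) = (-8 + M)/((2*M)) = (-8 + M)*(1/(2*M)) = (-8 + M)/(2*M))
n(I) = I**2 (n(I) = I*(I + 2*0) = I*(I + 0) = I*I = I**2)
n(1) + O(Y) = 1**2 + (-8 + 31/3)/(2*(31/3)) = 1 + (1/2)*(3/31)*(7/3) = 1 + 7/62 = 69/62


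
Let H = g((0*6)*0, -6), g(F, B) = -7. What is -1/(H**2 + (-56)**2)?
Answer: -1/3185 ≈ -0.00031397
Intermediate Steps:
H = -7
-1/(H**2 + (-56)**2) = -1/((-7)**2 + (-56)**2) = -1/(49 + 3136) = -1/3185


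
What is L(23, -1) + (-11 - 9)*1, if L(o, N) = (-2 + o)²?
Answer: 421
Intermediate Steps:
L(23, -1) + (-11 - 9)*1 = (-2 + 23)² + (-11 - 9)*1 = 21² - 20*1 = 441 - 20 = 421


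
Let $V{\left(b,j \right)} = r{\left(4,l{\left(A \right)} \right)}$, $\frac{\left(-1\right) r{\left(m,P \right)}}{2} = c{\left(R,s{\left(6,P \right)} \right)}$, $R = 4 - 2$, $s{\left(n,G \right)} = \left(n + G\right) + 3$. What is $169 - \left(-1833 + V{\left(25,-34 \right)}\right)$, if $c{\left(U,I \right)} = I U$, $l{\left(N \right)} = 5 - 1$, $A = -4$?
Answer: $2054$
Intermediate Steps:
$s{\left(n,G \right)} = 3 + G + n$ ($s{\left(n,G \right)} = \left(G + n\right) + 3 = 3 + G + n$)
$l{\left(N \right)} = 4$ ($l{\left(N \right)} = 5 - 1 = 4$)
$R = 2$ ($R = 4 - 2 = 2$)
$r{\left(m,P \right)} = -36 - 4 P$ ($r{\left(m,P \right)} = - 2 \left(3 + P + 6\right) 2 = - 2 \left(9 + P\right) 2 = - 2 \left(18 + 2 P\right) = -36 - 4 P$)
$V{\left(b,j \right)} = -52$ ($V{\left(b,j \right)} = -36 - 16 = -52$)
$169 - \left(-1833 + V{\left(25,-34 \right)}\right) = 169 - \left(-1833 - 52\right) = 169 - -1885 = 169 + 1885 = 2054$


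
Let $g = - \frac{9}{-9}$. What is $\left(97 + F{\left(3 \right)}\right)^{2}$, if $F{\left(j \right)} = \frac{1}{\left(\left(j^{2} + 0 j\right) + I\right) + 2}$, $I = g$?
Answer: $\frac{1357225}{144} \approx 9425.2$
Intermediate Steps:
$g = 1$ ($g = \left(-9\right) \left(- \frac{1}{9}\right) = 1$)
$I = 1$
$F{\left(j \right)} = \frac{1}{3 + j^{2}}$ ($F{\left(j \right)} = \frac{1}{\left(\left(j^{2} + 0 j\right) + 1\right) + 2} = \frac{1}{\left(\left(j^{2} + 0\right) + 1\right) + 2} = \frac{1}{\left(j^{2} + 1\right) + 2} = \frac{1}{\left(1 + j^{2}\right) + 2} = \frac{1}{3 + j^{2}}$)
$\left(97 + F{\left(3 \right)}\right)^{2} = \left(97 + \frac{1}{3 + 3^{2}}\right)^{2} = \left(97 + \frac{1}{3 + 9}\right)^{2} = \left(97 + \frac{1}{12}\right)^{2} = \left(\frac{1165}{12}\right)^{2} = \frac{1357225}{144}$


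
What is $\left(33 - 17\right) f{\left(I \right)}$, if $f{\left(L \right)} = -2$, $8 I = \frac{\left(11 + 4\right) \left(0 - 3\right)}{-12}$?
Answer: $-32$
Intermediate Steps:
$I = \frac{15}{32}$ ($I = \frac{\left(11 + 4\right) \left(0 - 3\right) \frac{1}{-12}}{8} = \frac{15 \left(-3\right) \left(- \frac{1}{12}\right)}{8} = \frac{\left(-45\right) \left(- \frac{1}{12}\right)}{8} = \frac{1}{8} \cdot \frac{15}{4} = \frac{15}{32} \approx 0.46875$)
$\left(33 - 17\right) f{\left(I \right)} = \left(33 - 17\right) \left(-2\right) = 16 \left(-2\right) = -32$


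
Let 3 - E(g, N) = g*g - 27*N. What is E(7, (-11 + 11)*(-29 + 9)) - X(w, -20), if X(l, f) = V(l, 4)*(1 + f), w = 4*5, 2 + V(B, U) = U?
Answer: -8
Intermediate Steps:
V(B, U) = -2 + U
E(g, N) = 3 - g**2 + 27*N (E(g, N) = 3 - (g*g - 27*N) = 3 - (g**2 - 27*N) = 3 + (-g**2 + 27*N) = 3 - g**2 + 27*N)
w = 20
X(l, f) = 2 + 2*f (X(l, f) = (-2 + 4)*(1 + f) = 2*(1 + f) = 2 + 2*f)
E(7, (-11 + 11)*(-29 + 9)) - X(w, -20) = (3 - 1*7**2 + 27*((-11 + 11)*(-29 + 9))) - (2 + 2*(-20)) = (3 - 1*49 + 27*(0*(-20))) - (2 - 40) = (3 - 49 + 27*0) - 1*(-38) = (3 - 49 + 0) + 38 = -46 + 38 = -8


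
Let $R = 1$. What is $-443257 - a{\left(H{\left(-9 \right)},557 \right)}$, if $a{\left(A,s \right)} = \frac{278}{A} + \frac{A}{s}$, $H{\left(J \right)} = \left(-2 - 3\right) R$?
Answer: $- \frac{1234315874}{2785} \approx -4.432 \cdot 10^{5}$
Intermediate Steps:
$H{\left(J \right)} = -5$ ($H{\left(J \right)} = \left(-2 - 3\right) 1 = \left(-5\right) 1 = -5$)
$-443257 - a{\left(H{\left(-9 \right)},557 \right)} = -443257 - \left(\frac{278}{-5} - \frac{5}{557}\right) = -443257 - \left(278 \left(- \frac{1}{5}\right) - \frac{5}{557}\right) = -443257 - \left(- \frac{278}{5} - \frac{5}{557}\right) = -443257 - - \frac{154871}{2785} = -443257 + \frac{154871}{2785} = - \frac{1234315874}{2785}$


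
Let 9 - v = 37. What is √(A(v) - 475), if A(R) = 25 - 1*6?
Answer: 2*I*√114 ≈ 21.354*I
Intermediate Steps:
v = -28 (v = 9 - 1*37 = 9 - 37 = -28)
A(R) = 19 (A(R) = 25 - 6 = 19)
√(A(v) - 475) = √(19 - 475) = √(-456) = 2*I*√114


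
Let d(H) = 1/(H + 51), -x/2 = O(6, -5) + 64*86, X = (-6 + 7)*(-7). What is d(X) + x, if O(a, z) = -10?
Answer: -483471/44 ≈ -10988.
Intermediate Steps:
X = -7 (X = 1*(-7) = -7)
x = -10988 (x = -2*(-10 + 64*86) = -2*(-10 + 5504) = -2*5494 = -10988)
d(H) = 1/(51 + H)
d(X) + x = 1/(51 - 7) - 10988 = 1/44 - 10988 = -483471/44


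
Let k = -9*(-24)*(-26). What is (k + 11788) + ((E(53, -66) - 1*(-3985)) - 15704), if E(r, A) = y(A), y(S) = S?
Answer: -5613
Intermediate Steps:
E(r, A) = A
k = -5616 (k = 216*(-26) = -5616)
(k + 11788) + ((E(53, -66) - 1*(-3985)) - 15704) = (-5616 + 11788) + ((-66 - 1*(-3985)) - 15704) = 6172 + ((-66 + 3985) - 15704) = 6172 + (3919 - 15704) = 6172 - 11785 = -5613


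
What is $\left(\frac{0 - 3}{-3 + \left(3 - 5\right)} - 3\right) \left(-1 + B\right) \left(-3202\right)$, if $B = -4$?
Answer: $-38424$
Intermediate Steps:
$\left(\frac{0 - 3}{-3 + \left(3 - 5\right)} - 3\right) \left(-1 + B\right) \left(-3202\right) = \left(\frac{0 - 3}{-3 + \left(3 - 5\right)} - 3\right) \left(-1 - 4\right) \left(-3202\right) = \left(- \frac{3}{-3 + \left(3 - 5\right)} - 3\right) \left(-5\right) \left(-3202\right) = \left(- \frac{3}{-3 - 2} - 3\right) \left(-5\right) \left(-3202\right) = \left(- \frac{3}{-5} - 3\right) \left(-5\right) \left(-3202\right) = \left(\left(-3\right) \left(- \frac{1}{5}\right) - 3\right) \left(-5\right) \left(-3202\right) = \left(\frac{3}{5} - 3\right) \left(-5\right) \left(-3202\right) = \left(- \frac{12}{5}\right) \left(-5\right) \left(-3202\right) = 12 \left(-3202\right) = -38424$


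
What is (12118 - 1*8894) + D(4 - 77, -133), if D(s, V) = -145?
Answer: 3079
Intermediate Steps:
(12118 - 1*8894) + D(4 - 77, -133) = (12118 - 1*8894) - 145 = (12118 - 8894) - 145 = 3224 - 145 = 3079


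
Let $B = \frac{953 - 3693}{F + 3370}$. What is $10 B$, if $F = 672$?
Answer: $- \frac{13700}{2021} \approx -6.7788$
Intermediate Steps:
$B = - \frac{1370}{2021}$ ($B = \frac{953 - 3693}{672 + 3370} = - \frac{2740}{4042} = \left(-2740\right) \frac{1}{4042} = - \frac{1370}{2021} \approx -0.67788$)
$10 B = 10 \left(- \frac{1370}{2021}\right) = - \frac{13700}{2021}$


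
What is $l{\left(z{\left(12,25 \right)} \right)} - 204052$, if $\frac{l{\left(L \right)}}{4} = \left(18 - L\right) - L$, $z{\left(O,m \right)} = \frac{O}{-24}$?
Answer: $-203976$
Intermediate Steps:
$z{\left(O,m \right)} = - \frac{O}{24}$ ($z{\left(O,m \right)} = O \left(- \frac{1}{24}\right) = - \frac{O}{24}$)
$l{\left(L \right)} = 72 - 8 L$ ($l{\left(L \right)} = 4 \left(\left(18 - L\right) - L\right) = 4 \left(18 - 2 L\right) = 72 - 8 L$)
$l{\left(z{\left(12,25 \right)} \right)} - 204052 = \left(72 - 8 \left(\left(- \frac{1}{24}\right) 12\right)\right) - 204052 = \left(72 - -4\right) - 204052 = \left(72 + 4\right) - 204052 = 76 - 204052 = -203976$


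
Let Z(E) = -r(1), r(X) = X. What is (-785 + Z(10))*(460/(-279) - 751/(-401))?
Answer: -6568078/37293 ≈ -176.12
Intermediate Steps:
Z(E) = -1 (Z(E) = -1*1 = -1)
(-785 + Z(10))*(460/(-279) - 751/(-401)) = (-785 - 1)*(460/(-279) - 751/(-401)) = -786*(460*(-1/279) - 751*(-1/401)) = -786*(-460/279 + 751/401) = -786*25069/111879 = -6568078/37293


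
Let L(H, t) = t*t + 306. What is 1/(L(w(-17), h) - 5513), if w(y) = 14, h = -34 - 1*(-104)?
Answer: -1/307 ≈ -0.0032573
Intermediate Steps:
h = 70 (h = -34 + 104 = 70)
L(H, t) = 306 + t² (L(H, t) = t² + 306 = 306 + t²)
1/(L(w(-17), h) - 5513) = 1/((306 + 70²) - 5513) = 1/((306 + 4900) - 5513) = 1/(5206 - 5513) = 1/(-307) = -1/307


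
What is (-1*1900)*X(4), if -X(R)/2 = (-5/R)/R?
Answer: -2375/2 ≈ -1187.5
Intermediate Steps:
X(R) = 10/R**2 (X(R) = -2*(-5/R)/R = -(-10)/R**2 = 10/R**2)
(-1*1900)*X(4) = (-1*1900)*(10/4**2) = -19000/16 = -1900*5/8 = -2375/2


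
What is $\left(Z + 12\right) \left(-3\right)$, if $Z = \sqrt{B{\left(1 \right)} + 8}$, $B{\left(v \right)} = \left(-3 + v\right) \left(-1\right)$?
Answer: $-36 - 3 \sqrt{10} \approx -45.487$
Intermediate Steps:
$B{\left(v \right)} = 3 - v$
$Z = \sqrt{10}$ ($Z = \sqrt{\left(3 - 1\right) + 8} = \sqrt{2 + 8} = \sqrt{10} \approx 3.1623$)
$\left(Z + 12\right) \left(-3\right) = \left(\sqrt{10} + 12\right) \left(-3\right) = \left(12 + \sqrt{10}\right) \left(-3\right) = -36 - 3 \sqrt{10}$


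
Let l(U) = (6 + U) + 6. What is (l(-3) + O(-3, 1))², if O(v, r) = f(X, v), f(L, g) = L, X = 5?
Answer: 196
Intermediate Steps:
O(v, r) = 5
l(U) = 12 + U
(l(-3) + O(-3, 1))² = ((12 - 3) + 5)² = (9 + 5)² = 14² = 196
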